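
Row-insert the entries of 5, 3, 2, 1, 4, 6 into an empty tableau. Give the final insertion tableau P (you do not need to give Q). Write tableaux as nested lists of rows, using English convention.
P = [[1, 4, 6], [2], [3], [5]]

After inserting 5: P = [[5]].
After inserting 3: P = [[3], [5]].
After inserting 2: P = [[2], [3], [5]].
After inserting 1: P = [[1], [2], [3], [5]].
After inserting 4: P = [[1, 4], [2], [3], [5]].
After inserting 6: P = [[1, 4, 6], [2], [3], [5]].

So P = [[1, 4, 6], [2], [3], [5]].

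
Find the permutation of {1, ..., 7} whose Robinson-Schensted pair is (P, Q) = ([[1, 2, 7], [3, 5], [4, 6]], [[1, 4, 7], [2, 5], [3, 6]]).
4 3 1 6 5 2 7

Reverse RSK: for i = n, n-1, ..., 1, locate i in Q, remove the corresponding corner cell from P, and reverse-bump its entry up through P; the value ejected from row 1 is w(i).

So w = 4 3 1 6 5 2 7.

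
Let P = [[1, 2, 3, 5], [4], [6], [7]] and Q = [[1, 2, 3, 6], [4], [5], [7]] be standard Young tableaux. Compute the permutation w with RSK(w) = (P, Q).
Reverse the RSK construction: for i from n down to 1, find the cell of Q containing i, remove the entry at that cell from P, and reverse-bump it up through P; the value ejected from row 1 is w(i).

Step i=7: Q has 7 at row 4, column 1; remove 7 from row 4 of P and reverse-bump: 7 enters row 3 and ejects 6; 6 enters row 2 and ejects 4; 4 enters row 1 and ejects 3. So w(7) = 3. P is now [[1, 2, 4, 5], [6], [7]].
Step i=6: Q has 6 at row 1, column 4; remove that cell from P, ejecting 5. So w(6) = 5. P is now [[1, 2, 4], [6], [7]].
Step i=5: Q has 5 at row 3, column 1; remove 7 from row 3 of P and reverse-bump: 7 enters row 2 and ejects 6; 6 enters row 1 and ejects 4. So w(5) = 4. P is now [[1, 2, 6], [7]].
Step i=4: Q has 4 at row 2, column 1; remove 7 from row 2 of P and reverse-bump: 7 enters row 1 and ejects 6. So w(4) = 6. P is now [[1, 2, 7]].
Step i=3: Q has 3 at row 1, column 3; remove that cell from P, ejecting 7. So w(3) = 7. P is now [[1, 2]].
Step i=2: Q has 2 at row 1, column 2; remove that cell from P, ejecting 2. So w(2) = 2. P is now [[1]].
Step i=1: Q has 1 at row 1, column 1; remove that cell from P, ejecting 1. So w(1) = 1. P is now [].

So w = 1 2 7 6 4 5 3.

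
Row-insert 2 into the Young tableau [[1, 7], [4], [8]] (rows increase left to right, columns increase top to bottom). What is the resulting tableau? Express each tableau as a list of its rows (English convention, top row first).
In row 1, 2 replaces 7 (the leftmost entry greater than 2); 7 is bumped to row 2. 7 is appended to row 2. The new tableau is [[1, 2], [4, 7], [8]].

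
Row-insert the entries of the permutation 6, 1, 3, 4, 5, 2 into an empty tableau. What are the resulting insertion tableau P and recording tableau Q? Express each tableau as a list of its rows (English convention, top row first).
Insert each entry of the permutation into P by Schensted row insertion, recording in Q the position of each new cell.

Insert 6: appended to row 1. P = [[6]].
Insert 1: 1 bumps 6 from row 1; 6 starts row 2. P = [[1], [6]].
Insert 3: appended to row 1. P = [[1, 3], [6]].
Insert 4: appended to row 1. P = [[1, 3, 4], [6]].
Insert 5: appended to row 1. P = [[1, 3, 4, 5], [6]].
Insert 2: 2 bumps 3 from row 1; 3 bumps 6 from row 2; 6 starts row 3. P = [[1, 2, 4, 5], [3], [6]].

So P = [[1, 2, 4, 5], [3], [6]], Q = [[1, 3, 4, 5], [2], [6]].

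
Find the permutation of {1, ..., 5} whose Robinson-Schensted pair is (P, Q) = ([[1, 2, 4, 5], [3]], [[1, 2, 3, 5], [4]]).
Reverse the RSK construction: for i from n down to 1, find the cell of Q containing i, remove the entry at that cell from P, and reverse-bump it up through P; the value ejected from row 1 is w(i).

Step i=5: Q has 5 at row 1, column 4; remove that cell from P, ejecting 5. So w(5) = 5. P is now [[1, 2, 4], [3]].
Step i=4: Q has 4 at row 2, column 1; remove 3 from row 2 of P and reverse-bump: 3 enters row 1 and ejects 2. So w(4) = 2. P is now [[1, 3, 4]].
Step i=3: Q has 3 at row 1, column 3; remove that cell from P, ejecting 4. So w(3) = 4. P is now [[1, 3]].
Step i=2: Q has 2 at row 1, column 2; remove that cell from P, ejecting 3. So w(2) = 3. P is now [[1]].
Step i=1: Q has 1 at row 1, column 1; remove that cell from P, ejecting 1. So w(1) = 1. P is now [].

So w = 1 3 4 2 5.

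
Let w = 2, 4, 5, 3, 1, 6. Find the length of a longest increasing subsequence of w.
4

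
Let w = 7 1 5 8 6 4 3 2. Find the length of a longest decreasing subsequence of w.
5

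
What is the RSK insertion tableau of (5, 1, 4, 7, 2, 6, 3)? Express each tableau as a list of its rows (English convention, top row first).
P = [[1, 2, 3], [4, 6], [5, 7]]

Insert 5: appended to row 1. P = [[5]].
Insert 1: 1 bumps 5 from row 1; 5 starts row 2. P = [[1], [5]].
Insert 4: appended to row 1. P = [[1, 4], [5]].
Insert 7: appended to row 1. P = [[1, 4, 7], [5]].
Insert 2: 2 bumps 4 from row 1; 4 bumps 5 from row 2; 5 starts row 3. P = [[1, 2, 7], [4], [5]].
Insert 6: 6 bumps 7 from row 1; 7 appends to row 2. P = [[1, 2, 6], [4, 7], [5]].
Insert 3: 3 bumps 6 from row 1; 6 bumps 7 from row 2; 7 appends to row 3. P = [[1, 2, 3], [4, 6], [5, 7]].

So P = [[1, 2, 3], [4, 6], [5, 7]].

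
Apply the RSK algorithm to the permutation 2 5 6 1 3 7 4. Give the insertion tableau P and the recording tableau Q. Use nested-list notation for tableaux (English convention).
Insert each entry of the permutation into P by Schensted row insertion, recording in Q the position of each new cell.

Insert 2: appended to row 1. P = [[2]].
Insert 5: appended to row 1. P = [[2, 5]].
Insert 6: appended to row 1. P = [[2, 5, 6]].
Insert 1: 1 bumps 2 from row 1; 2 starts row 2. P = [[1, 5, 6], [2]].
Insert 3: 3 bumps 5 from row 1; 5 appends to row 2. P = [[1, 3, 6], [2, 5]].
Insert 7: appended to row 1. P = [[1, 3, 6, 7], [2, 5]].
Insert 4: 4 bumps 6 from row 1; 6 appends to row 2. P = [[1, 3, 4, 7], [2, 5, 6]].

So P = [[1, 3, 4, 7], [2, 5, 6]], Q = [[1, 2, 3, 6], [4, 5, 7]].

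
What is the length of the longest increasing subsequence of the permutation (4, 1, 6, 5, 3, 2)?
2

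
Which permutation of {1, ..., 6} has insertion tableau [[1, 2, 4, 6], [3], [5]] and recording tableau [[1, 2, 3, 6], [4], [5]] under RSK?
1 3 5 4 2 6

Reverse the RSK construction: for i from n down to 1, find the cell of Q containing i, remove the entry at that cell from P, and reverse-bump it up through P; the value ejected from row 1 is w(i).

Step i=6: Q has 6 at row 1, column 4; remove that cell from P, ejecting 6. So w(6) = 6. P is now [[1, 2, 4], [3], [5]].
Step i=5: Q has 5 at row 3, column 1; remove 5 from row 3 of P and reverse-bump: 5 enters row 2 and ejects 3; 3 enters row 1 and ejects 2. So w(5) = 2. P is now [[1, 3, 4], [5]].
Step i=4: Q has 4 at row 2, column 1; remove 5 from row 2 of P and reverse-bump: 5 enters row 1 and ejects 4. So w(4) = 4. P is now [[1, 3, 5]].
Step i=3: Q has 3 at row 1, column 3; remove that cell from P, ejecting 5. So w(3) = 5. P is now [[1, 3]].
Step i=2: Q has 2 at row 1, column 2; remove that cell from P, ejecting 3. So w(2) = 3. P is now [[1]].
Step i=1: Q has 1 at row 1, column 1; remove that cell from P, ejecting 1. So w(1) = 1. P is now [].

So w = 1 3 5 4 2 6.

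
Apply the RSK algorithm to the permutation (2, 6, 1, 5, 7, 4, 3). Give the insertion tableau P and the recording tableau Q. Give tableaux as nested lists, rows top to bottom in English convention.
Insert each entry of the permutation into P by Schensted row insertion, recording in Q the position of each new cell.

Insert 2: appended to row 1. P = [[2]], Q = [[1]].
Insert 6: appended to row 1. P = [[2, 6]], Q = [[1, 2]].
Insert 1: 1 bumps 2 from row 1; 2 starts row 2. P = [[1, 6], [2]], Q = [[1, 2], [3]].
Insert 5: 5 bumps 6 from row 1; 6 appends to row 2. P = [[1, 5], [2, 6]], Q = [[1, 2], [3, 4]].
Insert 7: appended to row 1. P = [[1, 5, 7], [2, 6]], Q = [[1, 2, 5], [3, 4]].
Insert 4: 4 bumps 5 from row 1; 5 bumps 6 from row 2; 6 starts row 3. P = [[1, 4, 7], [2, 5], [6]], Q = [[1, 2, 5], [3, 4], [6]].
Insert 3: 3 bumps 4 from row 1; 4 bumps 5 from row 2; 5 bumps 6 from row 3; 6 starts row 4. P = [[1, 3, 7], [2, 4], [5], [6]], Q = [[1, 2, 5], [3, 4], [6], [7]].

So P = [[1, 3, 7], [2, 4], [5], [6]], Q = [[1, 2, 5], [3, 4], [6], [7]].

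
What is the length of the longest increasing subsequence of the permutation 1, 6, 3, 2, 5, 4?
3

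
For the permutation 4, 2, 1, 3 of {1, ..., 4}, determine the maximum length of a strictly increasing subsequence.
2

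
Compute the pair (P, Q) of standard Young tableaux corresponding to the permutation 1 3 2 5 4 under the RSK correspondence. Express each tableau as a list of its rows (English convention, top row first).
Insert each entry of the permutation into P by Schensted row insertion, recording in Q the position of each new cell.

Insert 1: appended to row 1. P = [[1]], Q = [[1]].
Insert 3: appended to row 1. P = [[1, 3]], Q = [[1, 2]].
Insert 2: 2 bumps 3 from row 1; 3 starts row 2. P = [[1, 2], [3]], Q = [[1, 2], [3]].
Insert 5: appended to row 1. P = [[1, 2, 5], [3]], Q = [[1, 2, 4], [3]].
Insert 4: 4 bumps 5 from row 1; 5 appends to row 2. P = [[1, 2, 4], [3, 5]], Q = [[1, 2, 4], [3, 5]].

So P = [[1, 2, 4], [3, 5]], Q = [[1, 2, 4], [3, 5]].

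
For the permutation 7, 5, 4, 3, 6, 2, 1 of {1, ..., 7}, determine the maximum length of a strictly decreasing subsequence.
6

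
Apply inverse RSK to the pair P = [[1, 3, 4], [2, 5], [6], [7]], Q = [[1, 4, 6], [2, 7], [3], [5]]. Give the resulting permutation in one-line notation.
7 6 2 3 1 5 4

Reverse the RSK construction: for i from n down to 1, find the cell of Q containing i, remove the entry at that cell from P, and reverse-bump it up through P; the value ejected from row 1 is w(i).

Step i=7: Q has 7 at row 2, column 2; remove 5 from row 2 of P and reverse-bump: 5 enters row 1 and ejects 4. So w(7) = 4. P is now [[1, 3, 5], [2], [6], [7]].
Step i=6: Q has 6 at row 1, column 3; remove that cell from P, ejecting 5. So w(6) = 5. P is now [[1, 3], [2], [6], [7]].
Step i=5: Q has 5 at row 4, column 1; remove 7 from row 4 of P and reverse-bump: 7 enters row 3 and ejects 6; 6 enters row 2 and ejects 2; 2 enters row 1 and ejects 1. So w(5) = 1. P is now [[2, 3], [6], [7]].
Step i=4: Q has 4 at row 1, column 2; remove that cell from P, ejecting 3. So w(4) = 3. P is now [[2], [6], [7]].
Step i=3: Q has 3 at row 3, column 1; remove 7 from row 3 of P and reverse-bump: 7 enters row 2 and ejects 6; 6 enters row 1 and ejects 2. So w(3) = 2. P is now [[6], [7]].
Step i=2: Q has 2 at row 2, column 1; remove 7 from row 2 of P and reverse-bump: 7 enters row 1 and ejects 6. So w(2) = 6. P is now [[7]].
Step i=1: Q has 1 at row 1, column 1; remove that cell from P, ejecting 7. So w(1) = 7. P is now [].

So w = 7 6 2 3 1 5 4.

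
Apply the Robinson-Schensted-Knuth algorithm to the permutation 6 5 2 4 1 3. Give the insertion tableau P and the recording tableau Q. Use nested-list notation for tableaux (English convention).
P = [[1, 3], [2, 4], [5], [6]], Q = [[1, 4], [2, 6], [3], [5]]

Insert each entry of the permutation into P by Schensted row insertion, recording in Q the position of each new cell.

After inserting 6: P = [[6]].
After inserting 5: P = [[5], [6]].
After inserting 2: P = [[2], [5], [6]].
After inserting 4: P = [[2, 4], [5], [6]].
After inserting 1: P = [[1, 4], [2], [5], [6]].
After inserting 3: P = [[1, 3], [2, 4], [5], [6]].

So P = [[1, 3], [2, 4], [5], [6]], Q = [[1, 4], [2, 6], [3], [5]].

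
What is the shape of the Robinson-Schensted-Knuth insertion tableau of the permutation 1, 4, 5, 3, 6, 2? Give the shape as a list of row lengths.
[4, 1, 1]

Row-insert each entry into an empty tableau.

After inserting 1: P = [[1]].
After inserting 4: P = [[1, 4]].
After inserting 5: P = [[1, 4, 5]].
After inserting 3: P = [[1, 3, 5], [4]].
After inserting 6: P = [[1, 3, 5, 6], [4]].
After inserting 2: P = [[1, 2, 5, 6], [3], [4]].

The final insertion tableau P = [[1, 2, 5, 6], [3], [4]] has shape [4, 1, 1].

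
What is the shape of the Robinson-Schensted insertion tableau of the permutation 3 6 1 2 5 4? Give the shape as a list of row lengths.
Row-insert each entry into an empty tableau.

After inserting 3: P = [[3]].
After inserting 6: P = [[3, 6]].
After inserting 1: P = [[1, 6], [3]].
After inserting 2: P = [[1, 2], [3, 6]].
After inserting 5: P = [[1, 2, 5], [3, 6]].
After inserting 4: P = [[1, 2, 4], [3, 5], [6]].

The final insertion tableau P = [[1, 2, 4], [3, 5], [6]] has shape [3, 2, 1].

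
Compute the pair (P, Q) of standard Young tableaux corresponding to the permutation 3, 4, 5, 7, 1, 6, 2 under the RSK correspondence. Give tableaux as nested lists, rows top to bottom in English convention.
Insert each entry of the permutation into P by Schensted row insertion, recording in Q the position of each new cell.

Insert 3: appended to row 1. P = [[3]], Q = [[1]].
Insert 4: appended to row 1. P = [[3, 4]], Q = [[1, 2]].
Insert 5: appended to row 1. P = [[3, 4, 5]], Q = [[1, 2, 3]].
Insert 7: appended to row 1. P = [[3, 4, 5, 7]], Q = [[1, 2, 3, 4]].
Insert 1: 1 bumps 3 from row 1; 3 starts row 2. P = [[1, 4, 5, 7], [3]], Q = [[1, 2, 3, 4], [5]].
Insert 6: 6 bumps 7 from row 1; 7 appends to row 2. P = [[1, 4, 5, 6], [3, 7]], Q = [[1, 2, 3, 4], [5, 6]].
Insert 2: 2 bumps 4 from row 1; 4 bumps 7 from row 2; 7 starts row 3. P = [[1, 2, 5, 6], [3, 4], [7]], Q = [[1, 2, 3, 4], [5, 6], [7]].

So P = [[1, 2, 5, 6], [3, 4], [7]], Q = [[1, 2, 3, 4], [5, 6], [7]].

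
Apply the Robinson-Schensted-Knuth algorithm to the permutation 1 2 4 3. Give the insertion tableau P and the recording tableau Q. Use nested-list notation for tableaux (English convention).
P = [[1, 2, 3], [4]], Q = [[1, 2, 3], [4]]

Insert each entry of the permutation into P by Schensted row insertion, recording in Q the position of each new cell.

After inserting 1: P = [[1]].
After inserting 2: P = [[1, 2]].
After inserting 4: P = [[1, 2, 4]].
After inserting 3: P = [[1, 2, 3], [4]].

So P = [[1, 2, 3], [4]], Q = [[1, 2, 3], [4]].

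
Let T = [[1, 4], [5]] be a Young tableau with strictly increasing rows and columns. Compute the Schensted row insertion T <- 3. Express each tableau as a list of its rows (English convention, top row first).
In row 1, 3 replaces 4 (the leftmost entry greater than 3); 4 is bumped to row 2. In row 2, 4 replaces 5 (the leftmost entry greater than 4); 5 is bumped to row 3. 5 starts a new row 3. The new tableau is [[1, 3], [4], [5]].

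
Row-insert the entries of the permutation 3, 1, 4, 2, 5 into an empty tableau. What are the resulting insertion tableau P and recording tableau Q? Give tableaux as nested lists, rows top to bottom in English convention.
Insert each entry of the permutation into P by Schensted row insertion, recording in Q the position of each new cell.

After inserting 3: P = [[3]].
After inserting 1: P = [[1], [3]].
After inserting 4: P = [[1, 4], [3]].
After inserting 2: P = [[1, 2], [3, 4]].
After inserting 5: P = [[1, 2, 5], [3, 4]].

So P = [[1, 2, 5], [3, 4]], Q = [[1, 3, 5], [2, 4]].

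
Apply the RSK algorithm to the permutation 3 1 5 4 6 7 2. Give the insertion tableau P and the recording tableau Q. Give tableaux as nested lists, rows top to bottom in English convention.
P = [[1, 2, 6, 7], [3, 4], [5]], Q = [[1, 3, 5, 6], [2, 4], [7]]

Insert each entry of the permutation into P by Schensted row insertion, recording in Q the position of each new cell.

After inserting 3: P = [[3]].
After inserting 1: P = [[1], [3]].
After inserting 5: P = [[1, 5], [3]].
After inserting 4: P = [[1, 4], [3, 5]].
After inserting 6: P = [[1, 4, 6], [3, 5]].
After inserting 7: P = [[1, 4, 6, 7], [3, 5]].
After inserting 2: P = [[1, 2, 6, 7], [3, 4], [5]].

So P = [[1, 2, 6, 7], [3, 4], [5]], Q = [[1, 3, 5, 6], [2, 4], [7]].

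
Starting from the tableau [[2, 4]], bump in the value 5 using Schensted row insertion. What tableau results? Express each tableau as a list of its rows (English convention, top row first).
5 is larger than every entry of row 1, so it is appended to row 1. The new tableau is [[2, 4, 5]].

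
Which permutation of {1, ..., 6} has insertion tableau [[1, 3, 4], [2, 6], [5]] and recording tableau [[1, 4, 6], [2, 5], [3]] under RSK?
Reverse RSK: for i = n, n-1, ..., 1, locate i in Q, remove the corresponding corner cell from P, and reverse-bump its entry up through P; the value ejected from row 1 is w(i).

So w = 5 2 1 6 3 4.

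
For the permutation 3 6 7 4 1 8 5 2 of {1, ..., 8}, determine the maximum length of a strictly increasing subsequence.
4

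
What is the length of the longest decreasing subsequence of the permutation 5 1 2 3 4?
2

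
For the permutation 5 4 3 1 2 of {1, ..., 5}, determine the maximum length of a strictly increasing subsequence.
2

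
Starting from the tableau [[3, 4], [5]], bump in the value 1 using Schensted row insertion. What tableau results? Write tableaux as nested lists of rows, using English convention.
In row 1, 1 replaces 3 (the leftmost entry greater than 1); 3 is bumped to row 2. In row 2, 3 replaces 5 (the leftmost entry greater than 3); 5 is bumped to row 3. 5 starts a new row 3. The new tableau is [[1, 4], [3], [5]].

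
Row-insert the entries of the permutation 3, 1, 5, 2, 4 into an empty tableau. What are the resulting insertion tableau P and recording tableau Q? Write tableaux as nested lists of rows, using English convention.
P = [[1, 2, 4], [3, 5]], Q = [[1, 3, 5], [2, 4]]

Insert each entry of the permutation into P by Schensted row insertion, recording in Q the position of each new cell.

After inserting 3: P = [[3]].
After inserting 1: P = [[1], [3]].
After inserting 5: P = [[1, 5], [3]].
After inserting 2: P = [[1, 2], [3, 5]].
After inserting 4: P = [[1, 2, 4], [3, 5]].

So P = [[1, 2, 4], [3, 5]], Q = [[1, 3, 5], [2, 4]].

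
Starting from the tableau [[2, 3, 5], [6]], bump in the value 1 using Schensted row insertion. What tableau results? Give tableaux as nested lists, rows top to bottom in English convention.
[[1, 3, 5], [2], [6]]

In row 1, 1 replaces 2 (the leftmost entry greater than 1); 2 is bumped to row 2. In row 2, 2 replaces 6 (the leftmost entry greater than 2); 6 is bumped to row 3. 6 starts a new row 3. The new tableau is [[1, 3, 5], [2], [6]].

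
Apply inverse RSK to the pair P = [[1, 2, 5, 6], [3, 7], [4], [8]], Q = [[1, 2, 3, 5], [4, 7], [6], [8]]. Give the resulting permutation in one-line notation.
1 4 8 5 7 3 6 2

Reverse the RSK construction: for i from n down to 1, find the cell of Q containing i, remove the entry at that cell from P, and reverse-bump it up through P; the value ejected from row 1 is w(i).

Step i=8: Q has 8 at row 4, column 1; remove 8 from row 4 of P and reverse-bump: 8 enters row 3 and ejects 4; 4 enters row 2 and ejects 3; 3 enters row 1 and ejects 2. So w(8) = 2. P is now [[1, 3, 5, 6], [4, 7], [8]].
Step i=7: Q has 7 at row 2, column 2; remove 7 from row 2 of P and reverse-bump: 7 enters row 1 and ejects 6. So w(7) = 6. P is now [[1, 3, 5, 7], [4], [8]].
Step i=6: Q has 6 at row 3, column 1; remove 8 from row 3 of P and reverse-bump: 8 enters row 2 and ejects 4; 4 enters row 1 and ejects 3. So w(6) = 3. P is now [[1, 4, 5, 7], [8]].
Step i=5: Q has 5 at row 1, column 4; remove that cell from P, ejecting 7. So w(5) = 7. P is now [[1, 4, 5], [8]].
Step i=4: Q has 4 at row 2, column 1; remove 8 from row 2 of P and reverse-bump: 8 enters row 1 and ejects 5. So w(4) = 5. P is now [[1, 4, 8]].
Step i=3: Q has 3 at row 1, column 3; remove that cell from P, ejecting 8. So w(3) = 8. P is now [[1, 4]].
Step i=2: Q has 2 at row 1, column 2; remove that cell from P, ejecting 4. So w(2) = 4. P is now [[1]].
Step i=1: Q has 1 at row 1, column 1; remove that cell from P, ejecting 1. So w(1) = 1. P is now [].

So w = 1 4 8 5 7 3 6 2.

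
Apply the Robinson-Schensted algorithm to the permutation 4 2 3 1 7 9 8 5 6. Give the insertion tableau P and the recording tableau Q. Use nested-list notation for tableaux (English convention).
P = [[1, 3, 5, 6], [2, 7, 8], [4, 9]], Q = [[1, 3, 5, 6], [2, 7, 9], [4, 8]]

Insert each entry of the permutation into P by Schensted row insertion, recording in Q the position of each new cell.

After inserting 4: P = [[4]].
After inserting 2: P = [[2], [4]].
After inserting 3: P = [[2, 3], [4]].
After inserting 1: P = [[1, 3], [2], [4]].
After inserting 7: P = [[1, 3, 7], [2], [4]].
After inserting 9: P = [[1, 3, 7, 9], [2], [4]].
After inserting 8: P = [[1, 3, 7, 8], [2, 9], [4]].
After inserting 5: P = [[1, 3, 5, 8], [2, 7], [4, 9]].
After inserting 6: P = [[1, 3, 5, 6], [2, 7, 8], [4, 9]].

So P = [[1, 3, 5, 6], [2, 7, 8], [4, 9]], Q = [[1, 3, 5, 6], [2, 7, 9], [4, 8]].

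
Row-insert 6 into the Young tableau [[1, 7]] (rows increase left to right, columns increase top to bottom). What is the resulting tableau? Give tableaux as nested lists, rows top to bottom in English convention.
In row 1, 6 replaces 7 (the leftmost entry greater than 6); 7 is bumped to row 2. 7 starts a new row 2. The new tableau is [[1, 6], [7]].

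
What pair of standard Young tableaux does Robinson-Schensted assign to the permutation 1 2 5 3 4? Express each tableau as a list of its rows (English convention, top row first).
P = [[1, 2, 3, 4], [5]], Q = [[1, 2, 3, 5], [4]]

Insert each entry of the permutation into P by Schensted row insertion, recording in Q the position of each new cell.

Insert 1: appended to row 1. P = [[1]].
Insert 2: appended to row 1. P = [[1, 2]].
Insert 5: appended to row 1. P = [[1, 2, 5]].
Insert 3: 3 bumps 5 from row 1; 5 starts row 2. P = [[1, 2, 3], [5]].
Insert 4: appended to row 1. P = [[1, 2, 3, 4], [5]].

So P = [[1, 2, 3, 4], [5]], Q = [[1, 2, 3, 5], [4]].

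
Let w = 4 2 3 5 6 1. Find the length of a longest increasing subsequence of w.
4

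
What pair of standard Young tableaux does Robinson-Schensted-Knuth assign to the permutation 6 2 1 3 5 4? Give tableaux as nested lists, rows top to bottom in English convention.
Insert each entry of the permutation into P by Schensted row insertion, recording in Q the position of each new cell.

Insert 6: appended to row 1. P = [[6]].
Insert 2: 2 bumps 6 from row 1; 6 starts row 2. P = [[2], [6]].
Insert 1: 1 bumps 2 from row 1; 2 bumps 6 from row 2; 6 starts row 3. P = [[1], [2], [6]].
Insert 3: appended to row 1. P = [[1, 3], [2], [6]].
Insert 5: appended to row 1. P = [[1, 3, 5], [2], [6]].
Insert 4: 4 bumps 5 from row 1; 5 appends to row 2. P = [[1, 3, 4], [2, 5], [6]].

So P = [[1, 3, 4], [2, 5], [6]], Q = [[1, 4, 5], [2, 6], [3]].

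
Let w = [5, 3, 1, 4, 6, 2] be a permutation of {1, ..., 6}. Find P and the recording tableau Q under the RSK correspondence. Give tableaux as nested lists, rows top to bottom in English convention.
Insert each entry of the permutation into P by Schensted row insertion, recording in Q the position of each new cell.

Insert 5: appended to row 1. P = [[5]].
Insert 3: 3 bumps 5 from row 1; 5 starts row 2. P = [[3], [5]].
Insert 1: 1 bumps 3 from row 1; 3 bumps 5 from row 2; 5 starts row 3. P = [[1], [3], [5]].
Insert 4: appended to row 1. P = [[1, 4], [3], [5]].
Insert 6: appended to row 1. P = [[1, 4, 6], [3], [5]].
Insert 2: 2 bumps 4 from row 1; 4 appends to row 2. P = [[1, 2, 6], [3, 4], [5]].

So P = [[1, 2, 6], [3, 4], [5]], Q = [[1, 4, 5], [2, 6], [3]].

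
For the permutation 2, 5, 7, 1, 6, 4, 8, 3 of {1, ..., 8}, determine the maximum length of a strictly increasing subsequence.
4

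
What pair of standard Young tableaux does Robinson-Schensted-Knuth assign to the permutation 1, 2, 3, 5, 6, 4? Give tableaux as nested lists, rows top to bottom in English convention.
Insert each entry of the permutation into P by Schensted row insertion, recording in Q the position of each new cell.

After inserting 1: P = [[1]].
After inserting 2: P = [[1, 2]].
After inserting 3: P = [[1, 2, 3]].
After inserting 5: P = [[1, 2, 3, 5]].
After inserting 6: P = [[1, 2, 3, 5, 6]].
After inserting 4: P = [[1, 2, 3, 4, 6], [5]].

So P = [[1, 2, 3, 4, 6], [5]], Q = [[1, 2, 3, 4, 5], [6]].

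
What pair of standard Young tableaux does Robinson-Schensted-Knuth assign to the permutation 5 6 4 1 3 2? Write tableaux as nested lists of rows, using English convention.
P = [[1, 2], [3, 6], [4], [5]], Q = [[1, 2], [3, 5], [4], [6]]

Insert each entry of the permutation into P by Schensted row insertion, recording in Q the position of each new cell.

Insert 5: appended to row 1. P = [[5]], Q = [[1]].
Insert 6: appended to row 1. P = [[5, 6]], Q = [[1, 2]].
Insert 4: 4 bumps 5 from row 1; 5 starts row 2. P = [[4, 6], [5]], Q = [[1, 2], [3]].
Insert 1: 1 bumps 4 from row 1; 4 bumps 5 from row 2; 5 starts row 3. P = [[1, 6], [4], [5]], Q = [[1, 2], [3], [4]].
Insert 3: 3 bumps 6 from row 1; 6 appends to row 2. P = [[1, 3], [4, 6], [5]], Q = [[1, 2], [3, 5], [4]].
Insert 2: 2 bumps 3 from row 1; 3 bumps 4 from row 2; 4 bumps 5 from row 3; 5 starts row 4. P = [[1, 2], [3, 6], [4], [5]], Q = [[1, 2], [3, 5], [4], [6]].

So P = [[1, 2], [3, 6], [4], [5]], Q = [[1, 2], [3, 5], [4], [6]].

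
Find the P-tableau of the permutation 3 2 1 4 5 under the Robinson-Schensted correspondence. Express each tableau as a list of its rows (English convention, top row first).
After inserting 3: P = [[3]].
After inserting 2: P = [[2], [3]].
After inserting 1: P = [[1], [2], [3]].
After inserting 4: P = [[1, 4], [2], [3]].
After inserting 5: P = [[1, 4, 5], [2], [3]].

So P = [[1, 4, 5], [2], [3]].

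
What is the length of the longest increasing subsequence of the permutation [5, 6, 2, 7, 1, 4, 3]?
3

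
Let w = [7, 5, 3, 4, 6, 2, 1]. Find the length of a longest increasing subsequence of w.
3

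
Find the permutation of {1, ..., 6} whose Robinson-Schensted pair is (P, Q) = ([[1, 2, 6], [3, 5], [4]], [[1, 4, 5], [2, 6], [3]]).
Reverse the RSK construction: for i from n down to 1, find the cell of Q containing i, remove the entry at that cell from P, and reverse-bump it up through P; the value ejected from row 1 is w(i).

Step i=6: Q has 6 at row 2, column 2; remove 5 from row 2 of P and reverse-bump: 5 enters row 1 and ejects 2. So w(6) = 2. P is now [[1, 5, 6], [3], [4]].
Step i=5: Q has 5 at row 1, column 3; remove that cell from P, ejecting 6. So w(5) = 6. P is now [[1, 5], [3], [4]].
Step i=4: Q has 4 at row 1, column 2; remove that cell from P, ejecting 5. So w(4) = 5. P is now [[1], [3], [4]].
Step i=3: Q has 3 at row 3, column 1; remove 4 from row 3 of P and reverse-bump: 4 enters row 2 and ejects 3; 3 enters row 1 and ejects 1. So w(3) = 1. P is now [[3], [4]].
Step i=2: Q has 2 at row 2, column 1; remove 4 from row 2 of P and reverse-bump: 4 enters row 1 and ejects 3. So w(2) = 3. P is now [[4]].
Step i=1: Q has 1 at row 1, column 1; remove that cell from P, ejecting 4. So w(1) = 4. P is now [].

So w = 4 3 1 5 6 2.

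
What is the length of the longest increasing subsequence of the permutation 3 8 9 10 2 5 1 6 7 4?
4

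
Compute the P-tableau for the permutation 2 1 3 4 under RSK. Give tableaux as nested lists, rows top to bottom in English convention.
Insert 2: appended to row 1. P = [[2]].
Insert 1: 1 bumps 2 from row 1; 2 starts row 2. P = [[1], [2]].
Insert 3: appended to row 1. P = [[1, 3], [2]].
Insert 4: appended to row 1. P = [[1, 3, 4], [2]].

So P = [[1, 3, 4], [2]].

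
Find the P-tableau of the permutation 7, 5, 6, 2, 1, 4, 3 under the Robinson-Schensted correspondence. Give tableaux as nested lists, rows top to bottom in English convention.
P = [[1, 3], [2, 4], [5, 6], [7]]

After inserting 7: P = [[7]].
After inserting 5: P = [[5], [7]].
After inserting 6: P = [[5, 6], [7]].
After inserting 2: P = [[2, 6], [5], [7]].
After inserting 1: P = [[1, 6], [2], [5], [7]].
After inserting 4: P = [[1, 4], [2, 6], [5], [7]].
After inserting 3: P = [[1, 3], [2, 4], [5, 6], [7]].

So P = [[1, 3], [2, 4], [5, 6], [7]].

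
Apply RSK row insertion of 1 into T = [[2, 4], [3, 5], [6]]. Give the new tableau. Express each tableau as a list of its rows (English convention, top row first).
In row 1, 1 replaces 2 (the leftmost entry greater than 1); 2 is bumped to row 2. In row 2, 2 replaces 3 (the leftmost entry greater than 2); 3 is bumped to row 3. In row 3, 3 replaces 6 (the leftmost entry greater than 3); 6 is bumped to row 4. 6 starts a new row 4. The new tableau is [[1, 4], [2, 5], [3], [6]].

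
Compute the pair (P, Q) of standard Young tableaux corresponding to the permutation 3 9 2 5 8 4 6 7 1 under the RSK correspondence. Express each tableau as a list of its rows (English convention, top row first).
P = [[1, 4, 6, 7], [2, 5, 8], [3], [9]], Q = [[1, 2, 5, 8], [3, 4, 7], [6], [9]]

Insert each entry of the permutation into P by Schensted row insertion, recording in Q the position of each new cell.

Insert 3: appended to row 1. P = [[3]], Q = [[1]].
Insert 9: appended to row 1. P = [[3, 9]], Q = [[1, 2]].
Insert 2: 2 bumps 3 from row 1; 3 starts row 2. P = [[2, 9], [3]], Q = [[1, 2], [3]].
Insert 5: 5 bumps 9 from row 1; 9 appends to row 2. P = [[2, 5], [3, 9]], Q = [[1, 2], [3, 4]].
Insert 8: appended to row 1. P = [[2, 5, 8], [3, 9]], Q = [[1, 2, 5], [3, 4]].
Insert 4: 4 bumps 5 from row 1; 5 bumps 9 from row 2; 9 starts row 3. P = [[2, 4, 8], [3, 5], [9]], Q = [[1, 2, 5], [3, 4], [6]].
Insert 6: 6 bumps 8 from row 1; 8 appends to row 2. P = [[2, 4, 6], [3, 5, 8], [9]], Q = [[1, 2, 5], [3, 4, 7], [6]].
Insert 7: appended to row 1. P = [[2, 4, 6, 7], [3, 5, 8], [9]], Q = [[1, 2, 5, 8], [3, 4, 7], [6]].
Insert 1: 1 bumps 2 from row 1; 2 bumps 3 from row 2; 3 bumps 9 from row 3; 9 starts row 4. P = [[1, 4, 6, 7], [2, 5, 8], [3], [9]], Q = [[1, 2, 5, 8], [3, 4, 7], [6], [9]].

So P = [[1, 4, 6, 7], [2, 5, 8], [3], [9]], Q = [[1, 2, 5, 8], [3, 4, 7], [6], [9]].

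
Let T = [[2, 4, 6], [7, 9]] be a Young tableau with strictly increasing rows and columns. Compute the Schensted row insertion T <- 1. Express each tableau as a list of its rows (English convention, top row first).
In row 1, 1 replaces 2 (the leftmost entry greater than 1); 2 is bumped to row 2. In row 2, 2 replaces 7 (the leftmost entry greater than 2); 7 is bumped to row 3. 7 starts a new row 3. The new tableau is [[1, 4, 6], [2, 9], [7]].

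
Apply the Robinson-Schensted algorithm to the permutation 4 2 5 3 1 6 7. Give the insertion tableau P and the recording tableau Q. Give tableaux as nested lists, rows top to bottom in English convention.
P = [[1, 3, 6, 7], [2, 5], [4]], Q = [[1, 3, 6, 7], [2, 4], [5]]

Insert each entry of the permutation into P by Schensted row insertion, recording in Q the position of each new cell.

Insert 4: appended to row 1. P = [[4]], Q = [[1]].
Insert 2: 2 bumps 4 from row 1; 4 starts row 2. P = [[2], [4]], Q = [[1], [2]].
Insert 5: appended to row 1. P = [[2, 5], [4]], Q = [[1, 3], [2]].
Insert 3: 3 bumps 5 from row 1; 5 appends to row 2. P = [[2, 3], [4, 5]], Q = [[1, 3], [2, 4]].
Insert 1: 1 bumps 2 from row 1; 2 bumps 4 from row 2; 4 starts row 3. P = [[1, 3], [2, 5], [4]], Q = [[1, 3], [2, 4], [5]].
Insert 6: appended to row 1. P = [[1, 3, 6], [2, 5], [4]], Q = [[1, 3, 6], [2, 4], [5]].
Insert 7: appended to row 1. P = [[1, 3, 6, 7], [2, 5], [4]], Q = [[1, 3, 6, 7], [2, 4], [5]].

So P = [[1, 3, 6, 7], [2, 5], [4]], Q = [[1, 3, 6, 7], [2, 4], [5]].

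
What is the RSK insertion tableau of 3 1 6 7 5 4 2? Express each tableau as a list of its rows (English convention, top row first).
Insert 3: appended to row 1. P = [[3]].
Insert 1: 1 bumps 3 from row 1; 3 starts row 2. P = [[1], [3]].
Insert 6: appended to row 1. P = [[1, 6], [3]].
Insert 7: appended to row 1. P = [[1, 6, 7], [3]].
Insert 5: 5 bumps 6 from row 1; 6 appends to row 2. P = [[1, 5, 7], [3, 6]].
Insert 4: 4 bumps 5 from row 1; 5 bumps 6 from row 2; 6 starts row 3. P = [[1, 4, 7], [3, 5], [6]].
Insert 2: 2 bumps 4 from row 1; 4 bumps 5 from row 2; 5 bumps 6 from row 3; 6 starts row 4. P = [[1, 2, 7], [3, 4], [5], [6]].

So P = [[1, 2, 7], [3, 4], [5], [6]].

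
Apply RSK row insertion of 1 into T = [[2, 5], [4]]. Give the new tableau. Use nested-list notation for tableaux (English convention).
[[1, 5], [2], [4]]

In row 1, 1 replaces 2 (the leftmost entry greater than 1); 2 is bumped to row 2. In row 2, 2 replaces 4 (the leftmost entry greater than 2); 4 is bumped to row 3. 4 starts a new row 3. The new tableau is [[1, 5], [2], [4]].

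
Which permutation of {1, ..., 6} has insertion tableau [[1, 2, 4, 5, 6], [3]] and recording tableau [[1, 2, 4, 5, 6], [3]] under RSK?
1 3 2 4 5 6

Reverse the RSK construction: for i from n down to 1, find the cell of Q containing i, remove the entry at that cell from P, and reverse-bump it up through P; the value ejected from row 1 is w(i).

Step i=6: Q has 6 at row 1, column 5; remove that cell from P, ejecting 6. So w(6) = 6. P is now [[1, 2, 4, 5], [3]].
Step i=5: Q has 5 at row 1, column 4; remove that cell from P, ejecting 5. So w(5) = 5. P is now [[1, 2, 4], [3]].
Step i=4: Q has 4 at row 1, column 3; remove that cell from P, ejecting 4. So w(4) = 4. P is now [[1, 2], [3]].
Step i=3: Q has 3 at row 2, column 1; remove 3 from row 2 of P and reverse-bump: 3 enters row 1 and ejects 2. So w(3) = 2. P is now [[1, 3]].
Step i=2: Q has 2 at row 1, column 2; remove that cell from P, ejecting 3. So w(2) = 3. P is now [[1]].
Step i=1: Q has 1 at row 1, column 1; remove that cell from P, ejecting 1. So w(1) = 1. P is now [].

So w = 1 3 2 4 5 6.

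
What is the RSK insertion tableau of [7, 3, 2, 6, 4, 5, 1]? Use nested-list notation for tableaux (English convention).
P = [[1, 4, 5], [2, 6], [3], [7]]

Insert 7: appended to row 1. P = [[7]].
Insert 3: 3 bumps 7 from row 1; 7 starts row 2. P = [[3], [7]].
Insert 2: 2 bumps 3 from row 1; 3 bumps 7 from row 2; 7 starts row 3. P = [[2], [3], [7]].
Insert 6: appended to row 1. P = [[2, 6], [3], [7]].
Insert 4: 4 bumps 6 from row 1; 6 appends to row 2. P = [[2, 4], [3, 6], [7]].
Insert 5: appended to row 1. P = [[2, 4, 5], [3, 6], [7]].
Insert 1: 1 bumps 2 from row 1; 2 bumps 3 from row 2; 3 bumps 7 from row 3; 7 starts row 4. P = [[1, 4, 5], [2, 6], [3], [7]].

So P = [[1, 4, 5], [2, 6], [3], [7]].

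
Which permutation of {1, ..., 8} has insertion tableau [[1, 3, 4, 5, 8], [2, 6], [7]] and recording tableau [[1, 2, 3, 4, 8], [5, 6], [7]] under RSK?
Reverse RSK: for i = n, n-1, ..., 1, locate i in Q, remove the corresponding corner cell from P, and reverse-bump its entry up through P; the value ejected from row 1 is w(i).

So w = 2 3 4 7 1 6 5 8.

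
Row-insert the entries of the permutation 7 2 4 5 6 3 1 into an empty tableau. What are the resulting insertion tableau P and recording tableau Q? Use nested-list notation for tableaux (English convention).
Insert each entry of the permutation into P by Schensted row insertion, recording in Q the position of each new cell.

Insert 7: appended to row 1. P = [[7]].
Insert 2: 2 bumps 7 from row 1; 7 starts row 2. P = [[2], [7]].
Insert 4: appended to row 1. P = [[2, 4], [7]].
Insert 5: appended to row 1. P = [[2, 4, 5], [7]].
Insert 6: appended to row 1. P = [[2, 4, 5, 6], [7]].
Insert 3: 3 bumps 4 from row 1; 4 bumps 7 from row 2; 7 starts row 3. P = [[2, 3, 5, 6], [4], [7]].
Insert 1: 1 bumps 2 from row 1; 2 bumps 4 from row 2; 4 bumps 7 from row 3; 7 starts row 4. P = [[1, 3, 5, 6], [2], [4], [7]].

So P = [[1, 3, 5, 6], [2], [4], [7]], Q = [[1, 3, 4, 5], [2], [6], [7]].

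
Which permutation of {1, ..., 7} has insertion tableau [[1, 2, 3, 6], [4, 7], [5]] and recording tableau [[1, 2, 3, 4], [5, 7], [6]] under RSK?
Reverse the RSK construction: for i from n down to 1, find the cell of Q containing i, remove the entry at that cell from P, and reverse-bump it up through P; the value ejected from row 1 is w(i).

Step i=7: Q has 7 at row 2, column 2; remove 7 from row 2 of P and reverse-bump: 7 enters row 1 and ejects 6. So w(7) = 6. P is now [[1, 2, 3, 7], [4], [5]].
Step i=6: Q has 6 at row 3, column 1; remove 5 from row 3 of P and reverse-bump: 5 enters row 2 and ejects 4; 4 enters row 1 and ejects 3. So w(6) = 3. P is now [[1, 2, 4, 7], [5]].
Step i=5: Q has 5 at row 2, column 1; remove 5 from row 2 of P and reverse-bump: 5 enters row 1 and ejects 4. So w(5) = 4. P is now [[1, 2, 5, 7]].
Step i=4: Q has 4 at row 1, column 4; remove that cell from P, ejecting 7. So w(4) = 7. P is now [[1, 2, 5]].
Step i=3: Q has 3 at row 1, column 3; remove that cell from P, ejecting 5. So w(3) = 5. P is now [[1, 2]].
Step i=2: Q has 2 at row 1, column 2; remove that cell from P, ejecting 2. So w(2) = 2. P is now [[1]].
Step i=1: Q has 1 at row 1, column 1; remove that cell from P, ejecting 1. So w(1) = 1. P is now [].

So w = 1 2 5 7 4 3 6.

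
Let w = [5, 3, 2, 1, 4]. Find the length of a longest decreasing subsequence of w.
4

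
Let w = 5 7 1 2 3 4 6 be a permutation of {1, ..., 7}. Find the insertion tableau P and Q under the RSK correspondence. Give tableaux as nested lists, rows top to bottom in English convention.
P = [[1, 2, 3, 4, 6], [5, 7]], Q = [[1, 2, 5, 6, 7], [3, 4]]

Insert each entry of the permutation into P by Schensted row insertion, recording in Q the position of each new cell.

Insert 5: appended to row 1. P = [[5]].
Insert 7: appended to row 1. P = [[5, 7]].
Insert 1: 1 bumps 5 from row 1; 5 starts row 2. P = [[1, 7], [5]].
Insert 2: 2 bumps 7 from row 1; 7 appends to row 2. P = [[1, 2], [5, 7]].
Insert 3: appended to row 1. P = [[1, 2, 3], [5, 7]].
Insert 4: appended to row 1. P = [[1, 2, 3, 4], [5, 7]].
Insert 6: appended to row 1. P = [[1, 2, 3, 4, 6], [5, 7]].

So P = [[1, 2, 3, 4, 6], [5, 7]], Q = [[1, 2, 5, 6, 7], [3, 4]].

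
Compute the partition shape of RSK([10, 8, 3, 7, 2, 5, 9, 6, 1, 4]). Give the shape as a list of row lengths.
[3, 3, 2, 1, 1]

Row-insert each entry into an empty tableau.

After inserting 10: P = [[10]].
After inserting 8: P = [[8], [10]].
After inserting 3: P = [[3], [8], [10]].
After inserting 7: P = [[3, 7], [8], [10]].
After inserting 2: P = [[2, 7], [3], [8], [10]].
After inserting 5: P = [[2, 5], [3, 7], [8], [10]].
After inserting 9: P = [[2, 5, 9], [3, 7], [8], [10]].
After inserting 6: P = [[2, 5, 6], [3, 7, 9], [8], [10]].
After inserting 1: P = [[1, 5, 6], [2, 7, 9], [3], [8], [10]].
After inserting 4: P = [[1, 4, 6], [2, 5, 9], [3, 7], [8], [10]].

The final insertion tableau P = [[1, 4, 6], [2, 5, 9], [3, 7], [8], [10]] has shape [3, 3, 2, 1, 1].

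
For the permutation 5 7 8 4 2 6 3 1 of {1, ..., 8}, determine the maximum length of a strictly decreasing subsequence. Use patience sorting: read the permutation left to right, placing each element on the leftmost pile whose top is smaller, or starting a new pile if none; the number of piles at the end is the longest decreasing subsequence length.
4

5: new pile. tops = [5]
7: onto pile 1 (replacing 5). tops = [7]
8: onto pile 1 (replacing 7). tops = [8]
4: new pile. tops = [8, 4]
2: new pile. tops = [8, 4, 2]
6: onto pile 2 (replacing 4). tops = [8, 6, 2]
3: onto pile 3 (replacing 2). tops = [8, 6, 3]
1: new pile. tops = [8, 6, 3, 1]

4 piles, so the longest decreasing subsequence has length 4.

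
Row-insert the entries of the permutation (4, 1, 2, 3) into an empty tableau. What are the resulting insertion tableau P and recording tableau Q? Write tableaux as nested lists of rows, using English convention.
Insert each entry of the permutation into P by Schensted row insertion, recording in Q the position of each new cell.

Insert 4: appended to row 1. P = [[4]].
Insert 1: 1 bumps 4 from row 1; 4 starts row 2. P = [[1], [4]].
Insert 2: appended to row 1. P = [[1, 2], [4]].
Insert 3: appended to row 1. P = [[1, 2, 3], [4]].

So P = [[1, 2, 3], [4]], Q = [[1, 3, 4], [2]].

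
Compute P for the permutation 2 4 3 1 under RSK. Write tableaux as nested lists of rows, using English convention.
After inserting 2: P = [[2]].
After inserting 4: P = [[2, 4]].
After inserting 3: P = [[2, 3], [4]].
After inserting 1: P = [[1, 3], [2], [4]].

So P = [[1, 3], [2], [4]].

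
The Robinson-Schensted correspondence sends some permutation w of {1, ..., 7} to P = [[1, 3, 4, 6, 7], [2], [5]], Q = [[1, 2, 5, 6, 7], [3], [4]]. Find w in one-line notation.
2 5 3 1 4 6 7

Reverse the RSK construction: for i from n down to 1, find the cell of Q containing i, remove the entry at that cell from P, and reverse-bump it up through P; the value ejected from row 1 is w(i).

Step i=7: Q has 7 at row 1, column 5; remove that cell from P, ejecting 7. So w(7) = 7. P is now [[1, 3, 4, 6], [2], [5]].
Step i=6: Q has 6 at row 1, column 4; remove that cell from P, ejecting 6. So w(6) = 6. P is now [[1, 3, 4], [2], [5]].
Step i=5: Q has 5 at row 1, column 3; remove that cell from P, ejecting 4. So w(5) = 4. P is now [[1, 3], [2], [5]].
Step i=4: Q has 4 at row 3, column 1; remove 5 from row 3 of P and reverse-bump: 5 enters row 2 and ejects 2; 2 enters row 1 and ejects 1. So w(4) = 1. P is now [[2, 3], [5]].
Step i=3: Q has 3 at row 2, column 1; remove 5 from row 2 of P and reverse-bump: 5 enters row 1 and ejects 3. So w(3) = 3. P is now [[2, 5]].
Step i=2: Q has 2 at row 1, column 2; remove that cell from P, ejecting 5. So w(2) = 5. P is now [[2]].
Step i=1: Q has 1 at row 1, column 1; remove that cell from P, ejecting 2. So w(1) = 2. P is now [].

So w = 2 5 3 1 4 6 7.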